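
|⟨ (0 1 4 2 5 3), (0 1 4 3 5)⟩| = 720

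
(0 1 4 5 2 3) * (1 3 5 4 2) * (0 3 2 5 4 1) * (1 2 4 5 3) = (0 4 2 5)(1 3)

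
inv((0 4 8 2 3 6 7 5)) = (0 5 7 6 3 2 8 4)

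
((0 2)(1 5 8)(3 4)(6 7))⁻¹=(0 2)(1 8 5)(3 4)(6 7)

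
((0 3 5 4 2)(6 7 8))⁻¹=(0 2 4 5 3)(6 8 7)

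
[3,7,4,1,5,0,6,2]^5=[4,0,1,5,7,2,6,3]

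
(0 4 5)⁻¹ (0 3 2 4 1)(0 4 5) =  (1 4 3 2 5)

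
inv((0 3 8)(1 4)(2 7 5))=(0 8 3)(1 4)(2 5 7)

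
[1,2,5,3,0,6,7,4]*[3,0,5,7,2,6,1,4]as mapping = [0→0,1→5,2→6,3→7,4→3,5→1,6→4,7→2]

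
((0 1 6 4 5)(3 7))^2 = (0 6 5 1 4)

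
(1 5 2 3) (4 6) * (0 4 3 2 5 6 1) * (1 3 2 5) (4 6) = (0 6 2 5 1 4 3) 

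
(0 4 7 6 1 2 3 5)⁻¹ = (0 5 3 2 1 6 7 4)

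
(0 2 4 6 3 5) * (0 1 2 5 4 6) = (0 5 1 2 6 3 4)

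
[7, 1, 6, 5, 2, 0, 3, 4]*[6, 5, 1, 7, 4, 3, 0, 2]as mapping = [0→2, 1→5, 2→0, 3→3, 4→1, 5→6, 6→7, 7→4]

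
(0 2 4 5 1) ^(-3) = (0 4 1 2 5) 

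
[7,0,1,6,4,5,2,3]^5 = [1,2,6,7,4,5,3,0]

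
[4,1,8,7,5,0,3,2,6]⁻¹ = [5,1,7,6,0,4,8,3,2]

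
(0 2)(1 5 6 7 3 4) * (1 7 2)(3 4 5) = (0 1 3 5 6 2)(4 7)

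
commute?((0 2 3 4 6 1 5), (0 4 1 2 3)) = no:(0 2 3 4 6 1 5)*(0 4 1 2 3) = (0 3 1 5 4 6 2), (0 4 1 2 3)*(0 2 3 4 6 1 5) = (0 6 1 3 2 4 5)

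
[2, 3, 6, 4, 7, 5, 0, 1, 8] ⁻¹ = [6, 7, 0, 1, 3, 5, 2, 4, 8] 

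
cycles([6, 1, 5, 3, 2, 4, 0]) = (0 6) (2 5 4) 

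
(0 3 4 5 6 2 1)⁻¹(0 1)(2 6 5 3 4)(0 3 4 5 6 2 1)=(0 3)(1 2 6 4 5)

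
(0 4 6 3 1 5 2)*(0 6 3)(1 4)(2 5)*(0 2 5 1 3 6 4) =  (0 3)(1 5)(2 4 6)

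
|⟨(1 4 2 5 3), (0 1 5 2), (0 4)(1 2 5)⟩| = 720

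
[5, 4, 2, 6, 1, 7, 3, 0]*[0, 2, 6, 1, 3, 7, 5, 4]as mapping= [0→7, 1→3, 2→6, 3→5, 4→2, 5→4, 6→1, 7→0]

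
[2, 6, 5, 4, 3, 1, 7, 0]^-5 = [2, 6, 5, 4, 3, 1, 7, 0]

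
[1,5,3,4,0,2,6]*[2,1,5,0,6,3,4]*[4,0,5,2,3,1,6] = [0,2,4,6,5,1,3]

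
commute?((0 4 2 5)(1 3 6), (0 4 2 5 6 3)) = no:(0 4 2 5)(1 3 6) * (0 4 2 5 6 3) = (0 2 6 1)(4 5), (0 4 2 5 6 3) * (0 4 2 5)(1 3 6) = (0 2)(1 3 4 5)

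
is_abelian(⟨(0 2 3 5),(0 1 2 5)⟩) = no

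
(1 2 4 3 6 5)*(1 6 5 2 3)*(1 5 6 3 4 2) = (1 4 5 3 6)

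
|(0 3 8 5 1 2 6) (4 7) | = 14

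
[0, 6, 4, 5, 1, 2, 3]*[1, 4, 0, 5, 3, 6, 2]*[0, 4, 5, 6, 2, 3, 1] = [4, 5, 6, 1, 2, 0, 3]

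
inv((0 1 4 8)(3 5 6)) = (0 8 4 1)(3 6 5)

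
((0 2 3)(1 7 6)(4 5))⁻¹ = (0 3 2)(1 6 7)(4 5)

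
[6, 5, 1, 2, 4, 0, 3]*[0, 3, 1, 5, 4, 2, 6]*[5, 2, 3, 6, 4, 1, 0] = [0, 3, 6, 2, 4, 5, 1]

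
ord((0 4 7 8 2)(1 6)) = 10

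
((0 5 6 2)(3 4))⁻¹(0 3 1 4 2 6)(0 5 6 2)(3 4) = (0 2 5 4 1 3)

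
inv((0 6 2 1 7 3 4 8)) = (0 8 4 3 7 1 2 6)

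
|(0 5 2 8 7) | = 5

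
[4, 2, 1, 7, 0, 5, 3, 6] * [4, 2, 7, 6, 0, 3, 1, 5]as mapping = [0→0, 1→7, 2→2, 3→5, 4→4, 5→3, 6→6, 7→1]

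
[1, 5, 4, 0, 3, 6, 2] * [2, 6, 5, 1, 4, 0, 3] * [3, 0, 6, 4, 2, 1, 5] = [5, 3, 2, 6, 0, 4, 1]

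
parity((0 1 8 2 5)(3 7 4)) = even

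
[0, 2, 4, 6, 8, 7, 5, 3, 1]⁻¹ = [0, 8, 1, 7, 2, 6, 3, 5, 4]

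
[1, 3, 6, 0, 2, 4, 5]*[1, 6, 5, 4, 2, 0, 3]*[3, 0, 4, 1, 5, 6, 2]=[2, 5, 1, 0, 6, 4, 3]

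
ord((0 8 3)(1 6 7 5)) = 12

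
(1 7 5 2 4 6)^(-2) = (1 4 5)(2 7 6)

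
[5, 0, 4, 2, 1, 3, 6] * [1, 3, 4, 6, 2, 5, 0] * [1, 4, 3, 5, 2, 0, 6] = [0, 4, 3, 2, 5, 6, 1]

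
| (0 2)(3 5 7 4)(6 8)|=4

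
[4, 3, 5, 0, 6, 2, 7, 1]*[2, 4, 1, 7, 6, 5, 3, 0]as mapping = [0→6, 1→7, 2→5, 3→2, 4→3, 5→1, 6→0, 7→4]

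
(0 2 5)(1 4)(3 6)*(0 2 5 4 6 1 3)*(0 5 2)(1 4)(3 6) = (0 2 1 3 4 6 5)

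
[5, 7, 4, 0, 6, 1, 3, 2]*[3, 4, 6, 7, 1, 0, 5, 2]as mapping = [0→0, 1→2, 2→1, 3→3, 4→5, 5→4, 6→7, 7→6]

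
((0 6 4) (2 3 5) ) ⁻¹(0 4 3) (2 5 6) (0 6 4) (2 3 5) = (0 5 6) (2 4 3) 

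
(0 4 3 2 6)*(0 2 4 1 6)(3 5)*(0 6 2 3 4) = (0 1 2 6 3)(4 5)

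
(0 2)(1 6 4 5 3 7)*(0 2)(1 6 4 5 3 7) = (1 4 3)(5 7 6)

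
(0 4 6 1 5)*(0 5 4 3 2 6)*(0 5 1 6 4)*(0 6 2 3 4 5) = (0 4)(1 6 2 5)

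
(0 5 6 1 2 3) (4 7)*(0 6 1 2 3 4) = (0 5 1 3 6 2 4 7) 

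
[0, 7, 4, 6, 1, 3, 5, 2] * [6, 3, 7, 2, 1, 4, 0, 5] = [6, 5, 1, 0, 3, 2, 4, 7]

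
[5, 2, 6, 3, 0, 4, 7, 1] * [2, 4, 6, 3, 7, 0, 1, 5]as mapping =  [0→0, 1→6, 2→1, 3→3, 4→2, 5→7, 6→5, 7→4]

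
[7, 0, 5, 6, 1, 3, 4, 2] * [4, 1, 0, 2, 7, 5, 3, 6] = [6, 4, 5, 3, 1, 2, 7, 0]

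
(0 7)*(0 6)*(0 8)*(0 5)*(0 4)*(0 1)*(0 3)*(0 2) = (0 7 6 8 5 4 1 3 2)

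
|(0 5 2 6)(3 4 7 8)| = 4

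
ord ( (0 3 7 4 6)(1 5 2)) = 15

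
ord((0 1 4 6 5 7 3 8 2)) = 9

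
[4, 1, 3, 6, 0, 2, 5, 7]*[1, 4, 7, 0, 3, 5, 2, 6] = [3, 4, 0, 2, 1, 7, 5, 6]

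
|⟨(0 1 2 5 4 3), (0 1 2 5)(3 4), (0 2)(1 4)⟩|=720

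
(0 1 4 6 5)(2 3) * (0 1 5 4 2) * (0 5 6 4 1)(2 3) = (0 6 1 3 5)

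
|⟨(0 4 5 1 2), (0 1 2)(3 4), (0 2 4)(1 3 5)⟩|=720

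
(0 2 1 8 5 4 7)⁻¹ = (0 7 4 5 8 1 2)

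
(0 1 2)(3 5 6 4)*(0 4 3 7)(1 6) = (0 6 3 5 1 2 4 7)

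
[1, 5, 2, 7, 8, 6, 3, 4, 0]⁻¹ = [8, 0, 2, 6, 7, 1, 5, 3, 4]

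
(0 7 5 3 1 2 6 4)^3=(0 3 6 7 1 4 5 2)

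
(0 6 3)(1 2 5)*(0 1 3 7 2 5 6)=(1 5 3)(2 6 7)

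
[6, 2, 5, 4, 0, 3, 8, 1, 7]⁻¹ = [4, 7, 1, 5, 3, 2, 0, 8, 6]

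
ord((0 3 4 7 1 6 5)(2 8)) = 14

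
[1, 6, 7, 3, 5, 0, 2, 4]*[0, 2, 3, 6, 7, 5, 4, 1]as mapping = [0→2, 1→4, 2→1, 3→6, 4→5, 5→0, 6→3, 7→7]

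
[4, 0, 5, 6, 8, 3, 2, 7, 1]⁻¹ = [1, 8, 6, 5, 0, 2, 3, 7, 4]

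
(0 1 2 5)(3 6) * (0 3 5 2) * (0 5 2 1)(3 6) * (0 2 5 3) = (0 2 1 3)(5 6)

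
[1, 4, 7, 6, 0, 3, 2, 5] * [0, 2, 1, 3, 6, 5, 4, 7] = [2, 6, 7, 4, 0, 3, 1, 5]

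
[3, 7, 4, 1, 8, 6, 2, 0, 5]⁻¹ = [7, 3, 6, 0, 2, 8, 5, 1, 4]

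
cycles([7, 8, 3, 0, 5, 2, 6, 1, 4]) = (0 7 1 8 4 5 2 3)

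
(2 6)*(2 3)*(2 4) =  (2 6 3 4)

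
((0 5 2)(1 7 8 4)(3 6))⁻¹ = (0 2 5)(1 4 8 7)(3 6)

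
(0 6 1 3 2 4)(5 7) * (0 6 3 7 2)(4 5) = (0 3)(1 7 4 6)(2 5)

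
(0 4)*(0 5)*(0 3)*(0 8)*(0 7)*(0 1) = (0 4 5 3 8 7 1)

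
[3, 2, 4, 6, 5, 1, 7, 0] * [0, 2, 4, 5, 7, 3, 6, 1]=[5, 4, 7, 6, 3, 2, 1, 0]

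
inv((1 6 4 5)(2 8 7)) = (1 5 4 6)(2 7 8)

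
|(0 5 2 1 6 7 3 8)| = 8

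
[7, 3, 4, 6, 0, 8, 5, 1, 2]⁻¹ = [4, 7, 8, 1, 2, 6, 3, 0, 5]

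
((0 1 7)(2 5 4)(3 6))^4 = (0 1 7)(2 5 4)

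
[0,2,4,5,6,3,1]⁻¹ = [0,6,1,5,2,3,4]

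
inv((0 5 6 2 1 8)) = (0 8 1 2 6 5)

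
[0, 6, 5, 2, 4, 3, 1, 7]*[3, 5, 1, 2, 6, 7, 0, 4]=[3, 0, 7, 1, 6, 2, 5, 4]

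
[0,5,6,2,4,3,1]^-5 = [0,1,2,3,4,5,6]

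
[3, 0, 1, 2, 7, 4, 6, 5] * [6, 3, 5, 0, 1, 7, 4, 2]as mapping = [0→0, 1→6, 2→3, 3→5, 4→2, 5→1, 6→4, 7→7]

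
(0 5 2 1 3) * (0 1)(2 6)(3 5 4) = (0 4 3 1 5 6 2)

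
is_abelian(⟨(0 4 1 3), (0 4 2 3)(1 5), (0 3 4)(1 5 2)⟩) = no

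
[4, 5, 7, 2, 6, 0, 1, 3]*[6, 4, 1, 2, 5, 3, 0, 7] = [5, 3, 7, 1, 0, 6, 4, 2]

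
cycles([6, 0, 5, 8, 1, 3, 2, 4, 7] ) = (0 6 2 5 3 8 7 4 1)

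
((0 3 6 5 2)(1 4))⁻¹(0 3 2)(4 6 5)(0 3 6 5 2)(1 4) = (0 3 6)(1 5 2)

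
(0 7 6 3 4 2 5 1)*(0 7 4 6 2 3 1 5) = (0 4 3 6 1 7 2)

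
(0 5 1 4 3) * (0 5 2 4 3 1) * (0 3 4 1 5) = (0 2 1 4 5 3)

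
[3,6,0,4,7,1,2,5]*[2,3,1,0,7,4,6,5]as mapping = [0→0,1→6,2→2,3→7,4→5,5→3,6→1,7→4]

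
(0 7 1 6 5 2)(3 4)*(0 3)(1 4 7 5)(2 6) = (0 5 6 1 2 3 7 4)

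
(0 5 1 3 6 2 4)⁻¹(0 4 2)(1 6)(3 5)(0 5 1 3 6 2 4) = (0 4 5)(1 6)(2 3)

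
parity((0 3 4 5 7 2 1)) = even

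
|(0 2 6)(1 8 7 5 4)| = 15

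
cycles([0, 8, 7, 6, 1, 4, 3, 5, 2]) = (1 8 2 7 5 4)(3 6)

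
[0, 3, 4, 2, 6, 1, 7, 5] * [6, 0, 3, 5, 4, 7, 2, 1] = [6, 5, 4, 3, 2, 0, 1, 7]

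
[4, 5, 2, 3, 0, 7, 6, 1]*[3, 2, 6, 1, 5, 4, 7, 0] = [5, 4, 6, 1, 3, 0, 7, 2]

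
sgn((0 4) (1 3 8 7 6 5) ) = 1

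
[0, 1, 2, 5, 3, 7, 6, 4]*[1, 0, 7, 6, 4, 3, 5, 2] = [1, 0, 7, 3, 6, 2, 5, 4]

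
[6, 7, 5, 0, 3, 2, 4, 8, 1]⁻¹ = [3, 8, 5, 4, 6, 2, 0, 1, 7]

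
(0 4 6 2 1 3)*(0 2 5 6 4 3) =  (0 3 2 1) (5 6) 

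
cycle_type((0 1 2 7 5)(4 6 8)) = 3.5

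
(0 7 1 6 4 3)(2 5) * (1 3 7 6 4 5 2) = (0 6 5 1 4 7 3)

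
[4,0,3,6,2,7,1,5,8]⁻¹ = [1,6,4,2,0,7,3,5,8]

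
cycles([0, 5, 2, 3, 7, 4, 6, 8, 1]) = (1 5 4 7 8)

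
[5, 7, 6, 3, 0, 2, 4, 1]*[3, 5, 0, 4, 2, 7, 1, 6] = [7, 6, 1, 4, 3, 0, 2, 5]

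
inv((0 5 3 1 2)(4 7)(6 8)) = (0 2 1 3 5)(4 7)(6 8)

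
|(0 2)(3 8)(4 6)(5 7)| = 2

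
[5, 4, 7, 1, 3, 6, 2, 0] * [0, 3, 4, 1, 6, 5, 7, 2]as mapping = [0→5, 1→6, 2→2, 3→3, 4→1, 5→7, 6→4, 7→0]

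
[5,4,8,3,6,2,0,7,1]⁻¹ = [6,8,5,3,1,0,4,7,2]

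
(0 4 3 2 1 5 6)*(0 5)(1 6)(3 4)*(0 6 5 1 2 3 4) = (0 4)(1 6)(2 5)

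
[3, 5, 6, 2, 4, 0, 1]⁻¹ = [5, 6, 3, 0, 4, 1, 2]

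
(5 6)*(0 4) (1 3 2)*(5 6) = (0 4) (1 3 2) 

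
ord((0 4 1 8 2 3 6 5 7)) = 9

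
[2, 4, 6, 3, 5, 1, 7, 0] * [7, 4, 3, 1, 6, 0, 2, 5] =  [3, 6, 2, 1, 0, 4, 5, 7]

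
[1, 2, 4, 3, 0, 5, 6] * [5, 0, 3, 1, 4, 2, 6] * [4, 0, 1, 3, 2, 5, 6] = [4, 3, 2, 0, 5, 1, 6]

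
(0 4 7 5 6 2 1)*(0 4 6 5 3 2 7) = (0 6 7 3 2 1 4) 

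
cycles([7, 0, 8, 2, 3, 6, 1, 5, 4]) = (0 7 5 6 1)(2 8 4 3)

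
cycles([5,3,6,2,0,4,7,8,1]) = (0 5 4) (1 3 2 6 7 8) 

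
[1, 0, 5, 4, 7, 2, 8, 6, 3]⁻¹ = [1, 0, 5, 8, 3, 2, 7, 4, 6]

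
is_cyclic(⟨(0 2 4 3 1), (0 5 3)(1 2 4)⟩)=no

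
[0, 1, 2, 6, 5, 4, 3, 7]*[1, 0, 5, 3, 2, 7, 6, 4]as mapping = [0→1, 1→0, 2→5, 3→6, 4→7, 5→2, 6→3, 7→4]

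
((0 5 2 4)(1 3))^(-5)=(0 4 2 5)(1 3)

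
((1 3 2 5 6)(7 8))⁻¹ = (1 6 5 2 3)(7 8)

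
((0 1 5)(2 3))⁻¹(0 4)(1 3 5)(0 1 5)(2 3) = (0 5 2)(1 4)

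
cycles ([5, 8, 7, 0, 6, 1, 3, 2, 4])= (0 5 1 8 4 6 3) (2 7) 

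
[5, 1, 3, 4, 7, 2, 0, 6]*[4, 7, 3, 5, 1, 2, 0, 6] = [2, 7, 5, 1, 6, 3, 4, 0]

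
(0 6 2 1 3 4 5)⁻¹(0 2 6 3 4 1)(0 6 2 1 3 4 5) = (1 2 4 5 3 6)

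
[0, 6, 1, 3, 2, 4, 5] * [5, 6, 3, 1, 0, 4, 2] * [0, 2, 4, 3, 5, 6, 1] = [6, 4, 1, 2, 3, 0, 5] 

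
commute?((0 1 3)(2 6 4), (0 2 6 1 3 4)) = no:(0 1 3)(2 6 4)*(0 2 6 1 3 4) = (0 3 2 1 4 6), (0 2 6 1 3 4)*(0 1 3)(2 6 4) = (0 6 3 2 4 1)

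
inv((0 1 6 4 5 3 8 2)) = (0 2 8 3 5 4 6 1)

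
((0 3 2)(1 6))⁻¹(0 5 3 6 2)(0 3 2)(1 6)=(0 3 5 2 1)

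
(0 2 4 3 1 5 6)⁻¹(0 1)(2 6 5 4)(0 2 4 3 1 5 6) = (0 6 3 4)(2 5)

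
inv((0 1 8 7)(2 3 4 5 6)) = (0 7 8 1)(2 6 5 4 3)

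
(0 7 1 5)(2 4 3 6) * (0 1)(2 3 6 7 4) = (0 4 6 3 7)(1 5)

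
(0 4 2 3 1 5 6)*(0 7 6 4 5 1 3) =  (0 5 4 2)(6 7)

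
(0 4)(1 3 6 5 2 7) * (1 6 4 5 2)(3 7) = (0 5 1 7 6 2 3 4)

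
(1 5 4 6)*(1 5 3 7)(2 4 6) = (1 3 7)(2 4)(5 6)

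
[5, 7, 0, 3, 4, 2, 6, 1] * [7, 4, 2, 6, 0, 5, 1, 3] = [5, 3, 7, 6, 0, 2, 1, 4]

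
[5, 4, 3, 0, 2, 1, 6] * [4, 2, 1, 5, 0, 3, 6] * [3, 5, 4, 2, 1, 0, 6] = [2, 3, 0, 1, 5, 4, 6]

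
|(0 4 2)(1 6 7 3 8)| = 15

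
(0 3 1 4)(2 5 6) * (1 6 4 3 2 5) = (0 2 1 3 6 5 4)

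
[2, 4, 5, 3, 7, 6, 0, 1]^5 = [2, 7, 5, 3, 1, 6, 0, 4]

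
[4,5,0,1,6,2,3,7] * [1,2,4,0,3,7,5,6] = [3,7,1,2,5,4,0,6]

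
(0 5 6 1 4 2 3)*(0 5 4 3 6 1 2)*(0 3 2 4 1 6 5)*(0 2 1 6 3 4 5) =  (0 6 5 3 2)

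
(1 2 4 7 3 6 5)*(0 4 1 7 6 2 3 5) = (0 4 6)(1 3 2)(5 7)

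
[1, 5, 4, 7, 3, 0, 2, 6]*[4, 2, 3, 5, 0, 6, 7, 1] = [2, 6, 0, 1, 5, 4, 3, 7]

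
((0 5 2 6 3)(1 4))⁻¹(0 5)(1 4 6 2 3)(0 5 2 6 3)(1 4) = (0 4 1 3 6)(2 5)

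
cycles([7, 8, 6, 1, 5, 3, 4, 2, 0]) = (0 7 2 6 4 5 3 1 8) 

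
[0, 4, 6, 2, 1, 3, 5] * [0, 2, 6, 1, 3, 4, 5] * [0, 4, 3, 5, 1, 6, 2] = [0, 5, 6, 2, 3, 4, 1]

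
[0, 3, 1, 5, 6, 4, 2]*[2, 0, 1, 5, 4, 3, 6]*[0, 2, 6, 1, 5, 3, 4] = [6, 3, 0, 1, 4, 5, 2]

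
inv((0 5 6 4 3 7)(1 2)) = (0 7 3 4 6 5)(1 2)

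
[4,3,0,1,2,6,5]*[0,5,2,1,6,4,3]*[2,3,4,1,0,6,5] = [5,3,2,6,4,1,0]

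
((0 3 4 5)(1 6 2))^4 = (1 6 2)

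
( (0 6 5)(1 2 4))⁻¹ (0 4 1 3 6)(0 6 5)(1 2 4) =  (1 2 3 5 6)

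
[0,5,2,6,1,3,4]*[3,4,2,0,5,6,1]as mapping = [0→3,1→6,2→2,3→1,4→4,5→0,6→5]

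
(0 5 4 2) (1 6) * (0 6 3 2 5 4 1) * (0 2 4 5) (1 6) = (0 5 6 2 1 3 4) 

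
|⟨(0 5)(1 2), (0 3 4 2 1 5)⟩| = 120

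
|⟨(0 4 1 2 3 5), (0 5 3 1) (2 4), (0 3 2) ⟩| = 720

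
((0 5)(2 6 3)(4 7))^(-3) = (0 5)(4 7)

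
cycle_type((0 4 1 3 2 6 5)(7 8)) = 2.7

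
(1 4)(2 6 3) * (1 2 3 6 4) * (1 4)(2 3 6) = (1 4 3 6 2)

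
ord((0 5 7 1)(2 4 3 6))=4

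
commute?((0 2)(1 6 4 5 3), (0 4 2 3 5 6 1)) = no:(0 2)(1 6 4 5 3)*(0 4 2 3 5 6 1) = (0 3)(2 4 6), (0 4 2 3 5 6 1)*(0 2)(1 6 4 5 3) = (0 5 4)(1 2)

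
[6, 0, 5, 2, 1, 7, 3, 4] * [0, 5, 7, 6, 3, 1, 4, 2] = [4, 0, 1, 7, 5, 2, 6, 3]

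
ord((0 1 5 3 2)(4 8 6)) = 15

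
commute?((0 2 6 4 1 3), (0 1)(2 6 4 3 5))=no:(0 2 6 4 1 3)*(0 1)(2 6 4 3 5)=(0 6 3 1 5 2 4), (0 1)(2 6 4 3 5)*(0 2 6 4 1 3)=(0 3 5 6 1 2 4)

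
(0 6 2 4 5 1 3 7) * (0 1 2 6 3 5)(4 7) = (0 3 4)(1 5 2 7)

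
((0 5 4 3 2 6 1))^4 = (0 2 5 6 4 1 3)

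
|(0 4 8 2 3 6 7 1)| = 8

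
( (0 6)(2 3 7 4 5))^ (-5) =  (0 6)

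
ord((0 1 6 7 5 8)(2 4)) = 6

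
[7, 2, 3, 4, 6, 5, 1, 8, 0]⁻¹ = [8, 6, 1, 2, 3, 5, 4, 0, 7]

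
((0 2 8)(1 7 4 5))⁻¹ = (0 8 2)(1 5 4 7)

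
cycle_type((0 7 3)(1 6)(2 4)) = 2^2.3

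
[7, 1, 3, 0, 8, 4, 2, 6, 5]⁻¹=[3, 1, 6, 2, 5, 8, 7, 0, 4]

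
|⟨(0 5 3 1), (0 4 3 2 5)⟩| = 720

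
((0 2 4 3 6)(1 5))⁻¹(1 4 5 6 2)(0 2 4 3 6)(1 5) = (0 4 5 3 1)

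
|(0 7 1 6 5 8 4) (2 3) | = 14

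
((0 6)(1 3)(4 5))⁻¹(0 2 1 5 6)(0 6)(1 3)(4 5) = (0 6 2 3 4)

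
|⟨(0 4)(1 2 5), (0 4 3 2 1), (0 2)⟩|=720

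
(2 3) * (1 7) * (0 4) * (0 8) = (0 4 8)(1 7)(2 3)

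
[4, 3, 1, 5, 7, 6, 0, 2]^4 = [1, 0, 6, 4, 3, 7, 2, 5]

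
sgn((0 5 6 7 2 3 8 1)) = -1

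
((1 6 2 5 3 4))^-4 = (1 2 3)(4 6 5)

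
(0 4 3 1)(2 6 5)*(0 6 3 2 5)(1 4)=(0 1 6)(2 3 4)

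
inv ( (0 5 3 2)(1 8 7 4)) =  (0 2 3 5)(1 4 7 8)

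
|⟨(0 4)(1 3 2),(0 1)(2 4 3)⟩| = 120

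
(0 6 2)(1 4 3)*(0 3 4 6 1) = (0 1 6 2 3)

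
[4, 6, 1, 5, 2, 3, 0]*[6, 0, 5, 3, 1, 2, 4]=[1, 4, 0, 2, 5, 3, 6]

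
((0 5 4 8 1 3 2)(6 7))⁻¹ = (0 2 3 1 8 4 5)(6 7)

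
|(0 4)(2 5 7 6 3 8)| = 6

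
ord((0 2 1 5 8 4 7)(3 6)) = 14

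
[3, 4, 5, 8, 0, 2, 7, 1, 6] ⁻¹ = [4, 7, 5, 0, 1, 2, 8, 6, 3] 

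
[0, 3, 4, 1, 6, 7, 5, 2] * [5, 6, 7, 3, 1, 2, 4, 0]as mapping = [0→5, 1→3, 2→1, 3→6, 4→4, 5→0, 6→2, 7→7]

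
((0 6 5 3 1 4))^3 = (0 3)(1 6)(4 5)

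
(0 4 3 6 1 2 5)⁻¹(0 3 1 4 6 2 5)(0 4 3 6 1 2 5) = (0 4 6 2 3 1 5)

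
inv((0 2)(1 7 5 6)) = (0 2)(1 6 5 7)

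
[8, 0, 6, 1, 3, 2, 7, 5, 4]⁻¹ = [1, 3, 5, 4, 8, 7, 2, 6, 0]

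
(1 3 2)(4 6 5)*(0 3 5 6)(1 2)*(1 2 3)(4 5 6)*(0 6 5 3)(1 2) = (0 2)(1 5 3)(4 6)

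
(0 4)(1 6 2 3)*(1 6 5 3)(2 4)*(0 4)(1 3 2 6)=(0 6)(1 5 2 3)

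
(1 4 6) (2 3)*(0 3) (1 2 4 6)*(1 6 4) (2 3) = (0 2) (1 4 6 3) 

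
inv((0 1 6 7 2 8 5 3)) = (0 3 5 8 2 7 6 1)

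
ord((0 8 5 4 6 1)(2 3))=6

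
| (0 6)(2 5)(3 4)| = 2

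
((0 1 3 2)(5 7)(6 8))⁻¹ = (0 2 3 1)(5 7)(6 8)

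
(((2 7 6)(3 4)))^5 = (2 6 7)(3 4)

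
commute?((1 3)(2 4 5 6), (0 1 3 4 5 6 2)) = no:(1 3)(2 4 5 6)*(0 1 3 4 5 6 2) = (0 1 4 6)(2 5), (0 1 3 4 5 6 2)*(1 3)(2 4 5 6) = (0 3 5 2)(4 6)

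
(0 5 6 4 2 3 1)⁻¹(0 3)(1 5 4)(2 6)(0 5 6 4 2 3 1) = (0 6 2)(1 5)(3 4)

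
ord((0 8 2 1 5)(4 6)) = 10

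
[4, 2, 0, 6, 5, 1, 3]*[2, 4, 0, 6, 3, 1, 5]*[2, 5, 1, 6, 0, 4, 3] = [6, 2, 1, 4, 5, 0, 3]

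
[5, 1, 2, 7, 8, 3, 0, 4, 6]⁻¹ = [6, 1, 2, 5, 7, 0, 8, 3, 4]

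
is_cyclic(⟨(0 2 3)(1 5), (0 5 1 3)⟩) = no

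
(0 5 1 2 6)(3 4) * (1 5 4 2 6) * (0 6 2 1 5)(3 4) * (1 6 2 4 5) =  (0 3 6 2 1 4 5)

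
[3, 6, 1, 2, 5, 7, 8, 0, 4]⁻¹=[7, 2, 3, 0, 8, 4, 1, 5, 6]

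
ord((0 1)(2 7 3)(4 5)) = 6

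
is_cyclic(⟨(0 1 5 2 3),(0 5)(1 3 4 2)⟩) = no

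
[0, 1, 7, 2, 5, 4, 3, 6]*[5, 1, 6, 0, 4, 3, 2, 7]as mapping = [0→5, 1→1, 2→7, 3→6, 4→3, 5→4, 6→0, 7→2]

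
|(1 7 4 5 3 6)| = 6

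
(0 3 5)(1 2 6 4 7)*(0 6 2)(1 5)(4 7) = (0 3 1)(5 6 7)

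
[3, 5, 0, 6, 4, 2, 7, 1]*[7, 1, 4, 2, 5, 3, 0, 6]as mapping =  [0→2, 1→3, 2→7, 3→0, 4→5, 5→4, 6→6, 7→1]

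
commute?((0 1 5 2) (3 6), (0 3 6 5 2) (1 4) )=no:(0 1 5 2) (3 6)*(0 3 6 5 2) (1 4)=(0 4 1 2 3 5), (0 3 6 5 2) (1 4)*(0 1 5 2) (3 6)=(0 6 2 1 4 5) 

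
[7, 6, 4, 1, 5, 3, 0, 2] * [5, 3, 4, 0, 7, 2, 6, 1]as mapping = [0→1, 1→6, 2→7, 3→3, 4→2, 5→0, 6→5, 7→4]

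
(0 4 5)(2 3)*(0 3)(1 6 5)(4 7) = (0 7 4 1 6 5 3 2)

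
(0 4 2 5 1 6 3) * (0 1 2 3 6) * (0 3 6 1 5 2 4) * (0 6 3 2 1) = (0 6)(1 2)(3 5 4)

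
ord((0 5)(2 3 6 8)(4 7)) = 4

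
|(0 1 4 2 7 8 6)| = 7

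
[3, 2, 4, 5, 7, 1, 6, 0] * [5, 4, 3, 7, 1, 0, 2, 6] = [7, 3, 1, 0, 6, 4, 2, 5]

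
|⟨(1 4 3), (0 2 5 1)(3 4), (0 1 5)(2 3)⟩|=720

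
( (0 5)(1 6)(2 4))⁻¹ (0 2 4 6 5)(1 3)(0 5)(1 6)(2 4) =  (0 5 4 2 1)(3 6)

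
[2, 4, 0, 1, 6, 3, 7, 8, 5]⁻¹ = [2, 3, 0, 5, 1, 8, 4, 6, 7]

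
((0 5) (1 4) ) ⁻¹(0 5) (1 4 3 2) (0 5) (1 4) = (0 5) (1 3 2 4) 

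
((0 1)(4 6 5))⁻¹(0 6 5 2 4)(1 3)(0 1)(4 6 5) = (0 3)(1 5 4 2 6)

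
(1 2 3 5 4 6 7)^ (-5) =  (1 3 4 7 2 5 6)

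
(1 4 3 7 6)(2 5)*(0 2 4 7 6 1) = (0 2 5 4 3 6)(1 7)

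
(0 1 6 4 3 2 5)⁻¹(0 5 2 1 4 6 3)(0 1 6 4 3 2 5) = (0 5 6 3 4 2 1)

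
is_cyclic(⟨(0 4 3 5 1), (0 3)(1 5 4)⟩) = no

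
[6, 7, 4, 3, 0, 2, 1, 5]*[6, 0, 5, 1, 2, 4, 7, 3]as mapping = [0→7, 1→3, 2→2, 3→1, 4→6, 5→5, 6→0, 7→4]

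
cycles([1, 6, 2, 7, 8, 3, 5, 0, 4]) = (0 1 6 5 3 7)(4 8)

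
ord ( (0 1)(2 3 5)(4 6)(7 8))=6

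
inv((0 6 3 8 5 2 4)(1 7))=(0 4 2 5 8 3 6)(1 7)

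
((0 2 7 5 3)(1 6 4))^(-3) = (0 7 3 2 5)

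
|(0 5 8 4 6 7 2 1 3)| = 9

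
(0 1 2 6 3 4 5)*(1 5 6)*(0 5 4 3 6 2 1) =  (0 4 2)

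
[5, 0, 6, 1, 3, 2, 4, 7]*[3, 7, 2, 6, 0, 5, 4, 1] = [5, 3, 4, 7, 6, 2, 0, 1]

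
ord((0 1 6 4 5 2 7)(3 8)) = 14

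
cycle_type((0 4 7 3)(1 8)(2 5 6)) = 2.3.4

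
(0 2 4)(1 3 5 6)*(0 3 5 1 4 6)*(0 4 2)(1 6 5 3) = (1 3 6 2 5 4)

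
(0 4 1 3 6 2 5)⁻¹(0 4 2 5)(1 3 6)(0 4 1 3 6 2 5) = (0 4 1 5)(2 3 6)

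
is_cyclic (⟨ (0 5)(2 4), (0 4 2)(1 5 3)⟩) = no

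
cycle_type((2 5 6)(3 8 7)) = 3^2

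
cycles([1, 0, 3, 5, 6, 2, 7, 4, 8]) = (0 1)(2 3 5)(4 6 7)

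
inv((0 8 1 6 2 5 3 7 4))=(0 4 7 3 5 2 6 1 8)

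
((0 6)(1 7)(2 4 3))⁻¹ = (0 6)(1 7)(2 3 4)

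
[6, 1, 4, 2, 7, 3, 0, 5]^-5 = [6, 1, 2, 3, 4, 5, 0, 7]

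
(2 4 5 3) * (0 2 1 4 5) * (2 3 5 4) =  (0 3 1 2 4)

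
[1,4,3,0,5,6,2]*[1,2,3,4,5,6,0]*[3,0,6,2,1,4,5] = [6,4,1,0,5,3,2]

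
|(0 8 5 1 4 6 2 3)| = 8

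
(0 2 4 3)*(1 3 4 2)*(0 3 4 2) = (0 1 4 2)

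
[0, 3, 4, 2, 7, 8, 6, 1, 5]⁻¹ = [0, 7, 3, 1, 2, 8, 6, 4, 5]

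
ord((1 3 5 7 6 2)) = 6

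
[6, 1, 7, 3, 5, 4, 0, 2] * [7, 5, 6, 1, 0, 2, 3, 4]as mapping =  [0→3, 1→5, 2→4, 3→1, 4→2, 5→0, 6→7, 7→6]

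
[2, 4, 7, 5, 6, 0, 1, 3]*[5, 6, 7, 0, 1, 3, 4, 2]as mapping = [0→7, 1→1, 2→2, 3→3, 4→4, 5→5, 6→6, 7→0]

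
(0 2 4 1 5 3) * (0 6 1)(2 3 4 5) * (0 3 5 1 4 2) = (0 5 2 1)(3 6 4)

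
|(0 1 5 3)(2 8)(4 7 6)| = 12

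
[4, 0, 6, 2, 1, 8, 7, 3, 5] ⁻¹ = [1, 4, 3, 7, 0, 8, 2, 6, 5] 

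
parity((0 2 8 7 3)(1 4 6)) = even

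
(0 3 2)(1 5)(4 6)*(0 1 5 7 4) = (0 3 2 1 7 4 6)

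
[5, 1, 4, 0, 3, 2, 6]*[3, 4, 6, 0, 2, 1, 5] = [1, 4, 2, 3, 0, 6, 5]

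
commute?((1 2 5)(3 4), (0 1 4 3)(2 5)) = no:(1 2 5)(3 4) * (0 1 4 3)(2 5) = (0 1 5 4), (0 1 4 3)(2 5) * (1 2 5)(3 4) = (0 2 1 3)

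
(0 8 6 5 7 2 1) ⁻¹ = (0 1 2 7 5 6 8) 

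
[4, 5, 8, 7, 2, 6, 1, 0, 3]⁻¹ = [7, 6, 4, 8, 0, 1, 5, 3, 2]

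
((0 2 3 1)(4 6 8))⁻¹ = (0 1 3 2)(4 8 6)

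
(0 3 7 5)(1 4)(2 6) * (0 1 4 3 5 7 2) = (0 5 1 3 2 6)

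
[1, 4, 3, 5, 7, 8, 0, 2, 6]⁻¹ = [6, 0, 7, 2, 1, 3, 8, 4, 5]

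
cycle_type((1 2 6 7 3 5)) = 6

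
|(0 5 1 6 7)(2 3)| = 10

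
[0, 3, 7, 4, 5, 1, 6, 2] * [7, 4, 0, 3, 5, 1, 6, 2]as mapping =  [0→7, 1→3, 2→2, 3→5, 4→1, 5→4, 6→6, 7→0]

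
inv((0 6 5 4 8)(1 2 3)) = (0 8 4 5 6)(1 3 2)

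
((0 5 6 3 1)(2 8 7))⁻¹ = (0 1 3 6 5)(2 7 8)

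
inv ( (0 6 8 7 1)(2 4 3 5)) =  (0 1 7 8 6)(2 5 3 4)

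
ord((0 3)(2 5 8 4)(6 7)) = 4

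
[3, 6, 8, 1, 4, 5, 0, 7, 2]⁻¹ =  [6, 3, 8, 0, 4, 5, 1, 7, 2]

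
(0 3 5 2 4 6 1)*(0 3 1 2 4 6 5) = (0 1 3) (2 6) (4 5) 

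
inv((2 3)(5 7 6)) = (2 3)(5 6 7)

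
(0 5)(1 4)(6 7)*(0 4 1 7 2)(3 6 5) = (0 3 6 2)(4 7 5)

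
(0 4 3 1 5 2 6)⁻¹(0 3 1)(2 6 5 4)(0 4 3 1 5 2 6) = (0 2 3 6)(1 5 4)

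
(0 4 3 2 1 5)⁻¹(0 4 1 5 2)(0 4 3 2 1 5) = (0 1 4 3 5)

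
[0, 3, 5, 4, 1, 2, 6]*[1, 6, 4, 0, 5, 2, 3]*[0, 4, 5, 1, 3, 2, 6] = [4, 0, 5, 2, 6, 3, 1]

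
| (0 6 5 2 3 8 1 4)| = 8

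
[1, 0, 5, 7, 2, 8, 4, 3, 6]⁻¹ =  [1, 0, 4, 7, 6, 2, 8, 3, 5]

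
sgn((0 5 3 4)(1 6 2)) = -1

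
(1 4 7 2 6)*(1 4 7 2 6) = (1 7 6 4 2)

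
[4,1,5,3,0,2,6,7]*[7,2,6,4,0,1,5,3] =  [0,2,1,4,7,6,5,3]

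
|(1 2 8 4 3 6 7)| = 7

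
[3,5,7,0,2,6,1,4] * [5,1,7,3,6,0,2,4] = [3,0,4,5,7,2,1,6]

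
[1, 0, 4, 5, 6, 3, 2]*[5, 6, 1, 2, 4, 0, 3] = [6, 5, 4, 0, 3, 2, 1]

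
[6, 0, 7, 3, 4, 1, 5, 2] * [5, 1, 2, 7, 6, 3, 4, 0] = [4, 5, 0, 7, 6, 1, 3, 2]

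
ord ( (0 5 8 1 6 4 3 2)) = 8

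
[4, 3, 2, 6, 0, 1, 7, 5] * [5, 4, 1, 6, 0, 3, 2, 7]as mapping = [0→0, 1→6, 2→1, 3→2, 4→5, 5→4, 6→7, 7→3]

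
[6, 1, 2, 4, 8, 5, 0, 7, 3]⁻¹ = [6, 1, 2, 8, 3, 5, 0, 7, 4]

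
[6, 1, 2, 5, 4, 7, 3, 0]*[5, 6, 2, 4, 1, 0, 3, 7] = [3, 6, 2, 0, 1, 7, 4, 5]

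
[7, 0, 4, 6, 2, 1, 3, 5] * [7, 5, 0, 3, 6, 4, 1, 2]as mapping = [0→2, 1→7, 2→6, 3→1, 4→0, 5→5, 6→3, 7→4]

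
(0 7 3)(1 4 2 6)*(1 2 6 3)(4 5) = (0 7 1 5 4 6 2 3)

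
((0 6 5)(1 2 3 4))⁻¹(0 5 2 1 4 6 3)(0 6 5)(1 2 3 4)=(0 3 2 1 5 4 6)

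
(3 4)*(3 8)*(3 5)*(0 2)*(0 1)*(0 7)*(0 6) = (0 2 1 7 6)(3 4 8 5)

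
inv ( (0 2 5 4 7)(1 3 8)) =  (0 7 4 5 2)(1 8 3)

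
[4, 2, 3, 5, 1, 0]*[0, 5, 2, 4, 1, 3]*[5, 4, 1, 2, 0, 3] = [4, 1, 0, 2, 3, 5]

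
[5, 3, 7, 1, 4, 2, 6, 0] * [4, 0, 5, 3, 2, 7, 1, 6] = [7, 3, 6, 0, 2, 5, 1, 4]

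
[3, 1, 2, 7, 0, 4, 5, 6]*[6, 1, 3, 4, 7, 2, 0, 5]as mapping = [0→4, 1→1, 2→3, 3→5, 4→6, 5→7, 6→2, 7→0]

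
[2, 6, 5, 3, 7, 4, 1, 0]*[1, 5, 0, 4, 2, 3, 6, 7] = [0, 6, 3, 4, 7, 2, 5, 1]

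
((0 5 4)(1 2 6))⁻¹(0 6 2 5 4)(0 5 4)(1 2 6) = (0 5 1 6 4)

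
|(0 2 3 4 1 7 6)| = 7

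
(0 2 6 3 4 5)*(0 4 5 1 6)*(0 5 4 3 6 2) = (1 2 5 3 4)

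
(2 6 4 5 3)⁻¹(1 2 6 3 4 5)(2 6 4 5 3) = (1 6 4 2 5 3)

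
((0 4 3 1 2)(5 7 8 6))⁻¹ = (0 2 1 3 4)(5 6 8 7)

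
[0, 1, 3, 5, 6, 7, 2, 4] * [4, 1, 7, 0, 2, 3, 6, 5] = [4, 1, 0, 3, 6, 5, 7, 2]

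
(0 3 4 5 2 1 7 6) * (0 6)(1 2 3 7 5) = (0 7)(1 5 3 4)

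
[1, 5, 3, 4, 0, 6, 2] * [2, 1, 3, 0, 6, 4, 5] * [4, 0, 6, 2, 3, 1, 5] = [0, 3, 4, 5, 6, 1, 2]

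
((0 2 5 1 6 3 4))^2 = (0 5 6 4 2 1 3)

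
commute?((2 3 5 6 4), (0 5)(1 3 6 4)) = no:(2 3 5 6 4)*(0 5)(1 3 6 4) = (0 5 4 2 6 1 3), (0 5)(1 3 6 4)*(2 3 5 6 4) = (0 6 2 3 4 1 5)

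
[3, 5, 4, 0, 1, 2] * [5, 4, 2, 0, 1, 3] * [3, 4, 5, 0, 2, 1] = [3, 0, 4, 1, 2, 5]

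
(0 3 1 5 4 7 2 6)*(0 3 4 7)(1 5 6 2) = (0 4)(1 6 3 5 7)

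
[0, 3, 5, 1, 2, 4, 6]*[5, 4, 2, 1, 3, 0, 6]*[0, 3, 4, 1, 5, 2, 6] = [2, 3, 0, 5, 4, 1, 6]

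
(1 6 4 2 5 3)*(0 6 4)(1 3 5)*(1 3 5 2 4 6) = (0 1 6)(2 3 5)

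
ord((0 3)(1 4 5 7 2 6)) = 6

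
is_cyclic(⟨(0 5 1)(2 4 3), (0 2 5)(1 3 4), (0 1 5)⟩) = no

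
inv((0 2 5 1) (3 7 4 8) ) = (0 1 5 2) (3 8 4 7) 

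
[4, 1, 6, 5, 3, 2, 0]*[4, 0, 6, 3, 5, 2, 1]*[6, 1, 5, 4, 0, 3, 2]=[3, 6, 1, 5, 4, 2, 0]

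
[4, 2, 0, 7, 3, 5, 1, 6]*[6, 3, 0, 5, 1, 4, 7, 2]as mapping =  [0→1, 1→0, 2→6, 3→2, 4→5, 5→4, 6→3, 7→7]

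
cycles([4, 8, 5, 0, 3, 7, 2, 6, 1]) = (0 4 3)(1 8)(2 5 7 6)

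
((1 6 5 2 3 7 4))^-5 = (1 5 3 4 6 2 7)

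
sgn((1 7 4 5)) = -1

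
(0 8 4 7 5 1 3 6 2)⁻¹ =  (0 2 6 3 1 5 7 4 8)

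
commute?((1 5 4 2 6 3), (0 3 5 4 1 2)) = no:(1 5 4 2 6 3) * (0 3 5 4 1 2) = (0 3 2 6 5 1 4), (0 3 5 4 1 2) * (1 5 4 2 6 3) = (0 1 6 3 4 5 2)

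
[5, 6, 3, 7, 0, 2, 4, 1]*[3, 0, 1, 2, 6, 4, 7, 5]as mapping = [0→4, 1→7, 2→2, 3→5, 4→3, 5→1, 6→6, 7→0]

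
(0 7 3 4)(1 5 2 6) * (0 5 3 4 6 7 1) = (0 1 3 6)(2 7 4 5)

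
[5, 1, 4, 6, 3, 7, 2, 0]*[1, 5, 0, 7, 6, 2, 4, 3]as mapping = [0→2, 1→5, 2→6, 3→4, 4→7, 5→3, 6→0, 7→1]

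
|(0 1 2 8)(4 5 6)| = 12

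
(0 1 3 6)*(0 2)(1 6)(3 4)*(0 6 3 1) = (0 3)(1 4)(2 6)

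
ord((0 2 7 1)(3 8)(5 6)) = 4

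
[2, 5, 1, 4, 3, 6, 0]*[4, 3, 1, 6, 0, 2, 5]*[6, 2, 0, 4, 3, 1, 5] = [2, 0, 4, 6, 5, 1, 3] 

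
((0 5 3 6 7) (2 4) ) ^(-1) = (0 7 6 3 5) (2 4) 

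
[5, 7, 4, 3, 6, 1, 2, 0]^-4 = [0, 1, 6, 3, 2, 5, 4, 7]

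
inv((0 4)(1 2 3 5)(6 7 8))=(0 4)(1 5 3 2)(6 8 7)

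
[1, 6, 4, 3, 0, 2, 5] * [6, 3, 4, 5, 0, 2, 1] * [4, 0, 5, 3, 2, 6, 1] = [3, 0, 4, 6, 1, 2, 5]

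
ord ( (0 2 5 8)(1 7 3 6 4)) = 20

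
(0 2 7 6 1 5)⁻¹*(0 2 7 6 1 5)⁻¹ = (0 1 7)(2 5 6)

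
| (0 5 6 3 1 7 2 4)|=8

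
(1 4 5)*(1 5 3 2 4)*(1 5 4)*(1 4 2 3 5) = (2 4 5)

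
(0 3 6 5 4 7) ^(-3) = (0 5) (3 4) (6 7) 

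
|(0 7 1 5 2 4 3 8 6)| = 9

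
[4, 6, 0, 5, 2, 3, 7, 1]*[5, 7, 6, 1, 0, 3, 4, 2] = [0, 4, 5, 3, 6, 1, 2, 7]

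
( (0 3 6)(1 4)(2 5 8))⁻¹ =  (0 6 3)(1 4)(2 8 5)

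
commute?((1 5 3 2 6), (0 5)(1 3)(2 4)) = no:(1 5 3 2 6) * (0 5)(1 3)(2 4) = (0 5 1)(2 6 3 4), (0 5)(1 3)(2 4) * (1 5 3 2 6) = (0 3 5)(1 2 4 6)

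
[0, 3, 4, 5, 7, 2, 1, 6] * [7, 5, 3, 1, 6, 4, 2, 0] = [7, 1, 6, 4, 0, 3, 5, 2]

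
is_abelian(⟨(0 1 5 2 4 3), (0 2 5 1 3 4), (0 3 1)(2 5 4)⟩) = no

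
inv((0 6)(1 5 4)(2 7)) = (0 6)(1 4 5)(2 7)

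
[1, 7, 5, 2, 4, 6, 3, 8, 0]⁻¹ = [8, 0, 3, 6, 4, 2, 5, 1, 7]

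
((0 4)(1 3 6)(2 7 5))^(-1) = (0 4)(1 6 3)(2 5 7)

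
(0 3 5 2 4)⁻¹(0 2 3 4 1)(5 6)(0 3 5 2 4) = (0 1 3 4 5)(2 6)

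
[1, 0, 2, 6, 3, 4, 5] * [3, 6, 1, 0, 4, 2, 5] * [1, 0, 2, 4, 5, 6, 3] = [3, 4, 0, 6, 1, 5, 2]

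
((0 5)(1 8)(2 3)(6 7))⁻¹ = (0 5)(1 8)(2 3)(6 7)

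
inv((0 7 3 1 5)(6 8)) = (0 5 1 3 7)(6 8)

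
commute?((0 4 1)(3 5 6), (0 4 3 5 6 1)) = no:(0 4 1)(3 5 6) * (0 4 3 5 6 1) = (0 3 6 5 1 4), (0 4 3 5 6 1) * (0 4 1)(3 5 6) = (0 1 4 5 3 6)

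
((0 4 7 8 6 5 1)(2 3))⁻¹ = (0 1 5 6 8 7 4)(2 3)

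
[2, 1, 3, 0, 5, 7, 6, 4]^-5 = [2, 1, 3, 0, 5, 7, 6, 4]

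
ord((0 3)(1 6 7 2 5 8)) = 6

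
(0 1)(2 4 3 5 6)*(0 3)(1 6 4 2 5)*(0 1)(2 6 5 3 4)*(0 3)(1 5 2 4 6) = (0 2 1 6)(4 5)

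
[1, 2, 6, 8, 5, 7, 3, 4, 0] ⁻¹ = [8, 0, 1, 6, 7, 4, 2, 5, 3] 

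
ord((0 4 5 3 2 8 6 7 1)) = 9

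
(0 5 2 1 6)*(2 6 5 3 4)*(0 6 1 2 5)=(0 3 4 5 1)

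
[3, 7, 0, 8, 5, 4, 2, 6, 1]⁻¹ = [2, 8, 6, 0, 5, 4, 7, 1, 3]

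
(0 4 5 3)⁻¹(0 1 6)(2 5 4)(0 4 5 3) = (1 6 4)(2 3 5)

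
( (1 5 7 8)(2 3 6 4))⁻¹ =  (1 8 7 5)(2 4 6 3)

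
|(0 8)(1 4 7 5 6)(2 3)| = 10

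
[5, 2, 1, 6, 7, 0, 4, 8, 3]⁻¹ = [5, 2, 1, 8, 6, 0, 3, 4, 7]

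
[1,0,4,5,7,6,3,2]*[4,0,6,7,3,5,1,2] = [0,4,3,5,2,1,7,6]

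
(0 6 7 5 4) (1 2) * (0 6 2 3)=(0 2 1 3) (4 6 7 5) 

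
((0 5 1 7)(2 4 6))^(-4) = (2 6 4)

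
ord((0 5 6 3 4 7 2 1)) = 8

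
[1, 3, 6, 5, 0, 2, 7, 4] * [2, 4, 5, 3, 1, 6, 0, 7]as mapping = [0→4, 1→3, 2→0, 3→6, 4→2, 5→5, 6→7, 7→1]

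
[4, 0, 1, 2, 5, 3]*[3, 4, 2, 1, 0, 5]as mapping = [0→0, 1→3, 2→4, 3→2, 4→5, 5→1]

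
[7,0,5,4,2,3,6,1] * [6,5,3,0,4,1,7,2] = [2,6,1,4,3,0,7,5]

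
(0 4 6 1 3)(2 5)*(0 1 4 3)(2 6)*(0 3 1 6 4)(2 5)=(0 1 3 6)(4 5)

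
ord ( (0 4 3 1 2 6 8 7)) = 8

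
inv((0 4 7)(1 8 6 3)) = (0 7 4)(1 3 6 8)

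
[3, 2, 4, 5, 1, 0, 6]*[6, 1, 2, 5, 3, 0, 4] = [5, 2, 3, 0, 1, 6, 4]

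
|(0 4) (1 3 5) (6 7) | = 6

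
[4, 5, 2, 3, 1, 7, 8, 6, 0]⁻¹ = [8, 4, 2, 3, 0, 1, 7, 5, 6]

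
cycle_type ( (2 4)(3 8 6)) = 2.3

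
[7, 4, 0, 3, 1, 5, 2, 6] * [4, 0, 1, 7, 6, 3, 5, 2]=[2, 6, 4, 7, 0, 3, 1, 5]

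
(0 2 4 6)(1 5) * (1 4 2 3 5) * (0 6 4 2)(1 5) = (0 3 1 5 2)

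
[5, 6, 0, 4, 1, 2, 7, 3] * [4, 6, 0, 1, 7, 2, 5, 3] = [2, 5, 4, 7, 6, 0, 3, 1]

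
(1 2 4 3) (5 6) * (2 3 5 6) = (1 3) (2 4 5) 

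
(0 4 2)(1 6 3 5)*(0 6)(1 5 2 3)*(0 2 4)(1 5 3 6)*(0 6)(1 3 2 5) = (0 6 1 5 2 3 4)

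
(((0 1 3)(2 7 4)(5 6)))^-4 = (0 3 1)(2 4 7)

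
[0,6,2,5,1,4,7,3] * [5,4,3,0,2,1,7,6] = [5,7,3,1,4,2,6,0]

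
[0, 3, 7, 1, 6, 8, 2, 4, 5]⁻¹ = [0, 3, 6, 1, 7, 8, 4, 2, 5]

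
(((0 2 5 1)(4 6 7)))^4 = (4 6 7)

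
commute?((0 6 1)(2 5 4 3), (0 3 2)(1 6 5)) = no:(0 6 1)(2 5 4 3)*(0 3 2)(1 6 5) = (0 5 4 2 1 3), (0 3 2)(1 6 5)*(0 6 1)(2 5 4 3) = (0 2 6 4 3 5)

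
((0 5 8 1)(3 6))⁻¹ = (0 1 8 5)(3 6)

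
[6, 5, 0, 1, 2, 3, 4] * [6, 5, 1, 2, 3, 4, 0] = [0, 4, 6, 5, 1, 2, 3]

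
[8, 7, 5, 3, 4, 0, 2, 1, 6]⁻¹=[5, 7, 6, 3, 4, 2, 8, 1, 0]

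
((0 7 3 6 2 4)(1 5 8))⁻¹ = (0 4 2 6 3 7)(1 8 5)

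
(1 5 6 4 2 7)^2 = (1 6 2)(4 7 5)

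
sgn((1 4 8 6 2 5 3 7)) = -1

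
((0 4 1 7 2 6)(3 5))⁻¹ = (0 6 2 7 1 4)(3 5)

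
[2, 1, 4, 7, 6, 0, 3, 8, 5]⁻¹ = [5, 1, 0, 6, 2, 8, 4, 3, 7]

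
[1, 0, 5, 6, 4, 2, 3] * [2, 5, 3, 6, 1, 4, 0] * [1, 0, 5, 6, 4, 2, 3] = [2, 5, 4, 1, 0, 6, 3]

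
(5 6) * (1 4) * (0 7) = (0 7) (1 4) (5 6) 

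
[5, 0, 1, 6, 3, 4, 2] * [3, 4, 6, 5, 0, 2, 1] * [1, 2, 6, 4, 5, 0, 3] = [6, 4, 5, 2, 0, 1, 3]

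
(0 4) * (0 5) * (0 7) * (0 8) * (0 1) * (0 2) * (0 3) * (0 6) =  (0 4 5 7 8 1 2 3 6)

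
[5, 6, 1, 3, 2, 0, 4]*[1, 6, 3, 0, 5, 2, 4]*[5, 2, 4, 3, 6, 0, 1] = [4, 6, 1, 5, 3, 2, 0]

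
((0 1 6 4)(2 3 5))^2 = (0 6)(1 4)(2 5 3)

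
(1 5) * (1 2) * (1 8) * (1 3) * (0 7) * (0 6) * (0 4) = (0 7 6 4)(1 5 2 8 3)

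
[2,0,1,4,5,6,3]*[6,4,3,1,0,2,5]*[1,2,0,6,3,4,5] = [6,5,3,1,0,4,2]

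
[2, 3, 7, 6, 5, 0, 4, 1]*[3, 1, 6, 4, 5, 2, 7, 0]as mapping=[0→6, 1→4, 2→0, 3→7, 4→2, 5→3, 6→5, 7→1]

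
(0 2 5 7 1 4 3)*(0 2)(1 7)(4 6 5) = (1 6 5)(2 4 3)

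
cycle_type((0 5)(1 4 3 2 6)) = 2.5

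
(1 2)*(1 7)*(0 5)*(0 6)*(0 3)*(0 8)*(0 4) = (0 5 6 3 8 4) (1 2 7) 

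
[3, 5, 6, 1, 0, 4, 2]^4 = [4, 3, 2, 0, 5, 1, 6]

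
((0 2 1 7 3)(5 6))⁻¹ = (0 3 7 1 2)(5 6)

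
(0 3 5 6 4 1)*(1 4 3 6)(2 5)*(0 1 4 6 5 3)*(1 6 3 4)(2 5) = (0 2 4 3 5 1 6)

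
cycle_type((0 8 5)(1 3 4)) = 3^2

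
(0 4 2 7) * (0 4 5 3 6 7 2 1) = (0 5 3 6 7 4 1)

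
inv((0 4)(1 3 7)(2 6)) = (0 4)(1 7 3)(2 6)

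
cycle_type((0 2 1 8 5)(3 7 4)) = 3.5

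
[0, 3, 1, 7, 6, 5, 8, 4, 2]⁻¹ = [0, 2, 8, 1, 7, 5, 4, 3, 6]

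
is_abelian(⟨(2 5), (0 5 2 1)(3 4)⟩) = no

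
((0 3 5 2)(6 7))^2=(0 5)(2 3)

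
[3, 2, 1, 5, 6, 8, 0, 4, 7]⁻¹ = [6, 2, 1, 0, 7, 3, 4, 8, 5]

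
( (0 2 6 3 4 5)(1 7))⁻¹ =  (0 5 4 3 6 2)(1 7)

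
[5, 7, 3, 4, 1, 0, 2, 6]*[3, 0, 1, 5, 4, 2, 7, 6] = [2, 6, 5, 4, 0, 3, 1, 7]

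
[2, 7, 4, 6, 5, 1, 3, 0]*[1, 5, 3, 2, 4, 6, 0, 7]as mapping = [0→3, 1→7, 2→4, 3→0, 4→6, 5→5, 6→2, 7→1]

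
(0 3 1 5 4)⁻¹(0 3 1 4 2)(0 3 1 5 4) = (0 2 3 1 5)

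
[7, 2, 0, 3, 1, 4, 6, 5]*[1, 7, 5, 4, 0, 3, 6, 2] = [2, 5, 1, 4, 7, 0, 6, 3]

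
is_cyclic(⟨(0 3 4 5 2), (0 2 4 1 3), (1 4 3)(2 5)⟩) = no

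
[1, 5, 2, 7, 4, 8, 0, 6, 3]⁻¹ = [6, 0, 2, 8, 4, 1, 7, 3, 5]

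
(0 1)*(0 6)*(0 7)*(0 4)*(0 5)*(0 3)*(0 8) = (0 1 6 7 4 5 3 8)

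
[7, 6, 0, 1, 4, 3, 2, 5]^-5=[5, 2, 7, 6, 4, 1, 0, 3]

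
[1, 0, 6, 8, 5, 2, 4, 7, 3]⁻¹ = [1, 0, 5, 8, 6, 4, 2, 7, 3]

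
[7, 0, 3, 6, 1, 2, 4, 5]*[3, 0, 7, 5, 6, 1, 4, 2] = [2, 3, 5, 4, 0, 7, 6, 1]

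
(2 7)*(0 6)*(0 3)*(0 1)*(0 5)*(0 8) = (0 6 3 1 5 8)(2 7)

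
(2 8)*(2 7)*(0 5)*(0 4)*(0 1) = (0 5 4 1)(2 8 7)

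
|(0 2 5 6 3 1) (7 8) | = 6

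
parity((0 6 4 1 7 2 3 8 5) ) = even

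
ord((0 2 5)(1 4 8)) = 3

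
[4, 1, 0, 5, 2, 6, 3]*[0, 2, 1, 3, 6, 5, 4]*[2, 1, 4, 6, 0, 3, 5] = [5, 4, 2, 3, 1, 0, 6]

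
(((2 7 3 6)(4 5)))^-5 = (2 6 3 7)(4 5)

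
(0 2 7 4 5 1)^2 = (0 7 5)(1 2 4)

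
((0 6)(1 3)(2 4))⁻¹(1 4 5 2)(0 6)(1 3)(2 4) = (2 5 4 3)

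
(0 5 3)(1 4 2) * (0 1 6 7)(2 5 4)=(0 4 5 3 1 2 6 7)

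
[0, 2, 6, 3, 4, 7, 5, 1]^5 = [0, 1, 2, 3, 4, 5, 6, 7]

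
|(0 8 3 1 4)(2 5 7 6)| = 20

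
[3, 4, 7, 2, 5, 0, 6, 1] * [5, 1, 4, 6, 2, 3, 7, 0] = [6, 2, 0, 4, 3, 5, 7, 1]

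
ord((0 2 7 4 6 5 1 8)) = 8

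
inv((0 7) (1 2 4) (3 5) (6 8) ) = (0 7) (1 4 2) (3 5) (6 8) 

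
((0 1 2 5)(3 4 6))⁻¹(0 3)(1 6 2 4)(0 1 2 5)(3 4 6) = (1 4)(2 3 5 6)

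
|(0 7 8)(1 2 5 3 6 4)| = 6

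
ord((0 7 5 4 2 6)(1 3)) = 6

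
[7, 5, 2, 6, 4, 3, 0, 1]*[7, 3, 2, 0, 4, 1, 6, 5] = [5, 1, 2, 6, 4, 0, 7, 3]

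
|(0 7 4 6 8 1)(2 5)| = 6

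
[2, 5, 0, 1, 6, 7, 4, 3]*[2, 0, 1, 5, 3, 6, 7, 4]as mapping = [0→1, 1→6, 2→2, 3→0, 4→7, 5→4, 6→3, 7→5]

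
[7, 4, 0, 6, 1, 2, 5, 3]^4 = [5, 1, 6, 0, 4, 3, 7, 2]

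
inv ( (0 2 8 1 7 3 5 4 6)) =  (0 6 4 5 3 7 1 8 2)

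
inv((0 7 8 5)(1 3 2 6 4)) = (0 5 8 7)(1 4 6 2 3)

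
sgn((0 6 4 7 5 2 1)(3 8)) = -1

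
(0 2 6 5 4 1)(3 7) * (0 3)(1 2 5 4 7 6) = (0 5 7)(1 3 6 4 2)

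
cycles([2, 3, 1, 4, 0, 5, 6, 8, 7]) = (0 2 1 3 4)(7 8)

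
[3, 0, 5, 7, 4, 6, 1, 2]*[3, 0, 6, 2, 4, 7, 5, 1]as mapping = [0→2, 1→3, 2→7, 3→1, 4→4, 5→5, 6→0, 7→6]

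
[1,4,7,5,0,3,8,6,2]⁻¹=[4,0,8,5,1,3,7,2,6]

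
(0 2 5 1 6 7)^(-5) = (0 2 5 1 6 7)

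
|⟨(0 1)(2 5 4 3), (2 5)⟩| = 48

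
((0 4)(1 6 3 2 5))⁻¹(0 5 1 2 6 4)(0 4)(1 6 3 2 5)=(0 4 1 6 5 3)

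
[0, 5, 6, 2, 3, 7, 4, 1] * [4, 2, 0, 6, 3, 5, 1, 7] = [4, 5, 1, 0, 6, 7, 3, 2]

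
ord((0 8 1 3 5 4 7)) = 7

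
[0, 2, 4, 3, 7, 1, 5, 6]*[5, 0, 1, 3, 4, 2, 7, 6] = [5, 1, 4, 3, 6, 0, 2, 7]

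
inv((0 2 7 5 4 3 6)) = (0 6 3 4 5 7 2)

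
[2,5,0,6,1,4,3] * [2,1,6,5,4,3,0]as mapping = [0→6,1→3,2→2,3→0,4→1,5→4,6→5]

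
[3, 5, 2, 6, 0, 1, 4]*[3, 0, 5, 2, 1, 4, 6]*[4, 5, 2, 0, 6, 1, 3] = [2, 6, 1, 3, 0, 4, 5]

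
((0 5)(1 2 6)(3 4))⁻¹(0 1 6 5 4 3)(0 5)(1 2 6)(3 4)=(0 3 4 5 2 1)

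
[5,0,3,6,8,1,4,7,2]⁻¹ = [1,5,8,2,6,0,3,7,4]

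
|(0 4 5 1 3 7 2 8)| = 8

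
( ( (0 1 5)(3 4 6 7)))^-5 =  (0 1 5)(3 7 6 4)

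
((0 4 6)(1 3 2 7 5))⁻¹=(0 6 4)(1 5 7 2 3)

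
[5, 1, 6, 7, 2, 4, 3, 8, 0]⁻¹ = [8, 1, 4, 6, 5, 0, 2, 3, 7]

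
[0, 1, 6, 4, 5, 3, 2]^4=[0, 1, 2, 4, 5, 3, 6]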